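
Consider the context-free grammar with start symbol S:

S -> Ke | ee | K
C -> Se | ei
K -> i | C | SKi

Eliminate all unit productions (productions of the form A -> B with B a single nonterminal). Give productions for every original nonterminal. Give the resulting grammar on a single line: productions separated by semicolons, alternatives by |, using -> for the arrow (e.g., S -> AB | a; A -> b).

S -> i | Ke | Se | ee | ei | SKi; C -> Se | ei; K -> i | Se | ei | SKi

Unit productions: K->C, S->K.
Unit pairs (A ⇒* B via units): (K,C), (S,C), (S,K).
S: inherits non-unit rules of {C, K, S} → Ke | SKi | Se | ee | ei | i.
C: inherits non-unit rules of {C} → Se | ei.
K: inherits non-unit rules of {C, K} → SKi | Se | ei | i.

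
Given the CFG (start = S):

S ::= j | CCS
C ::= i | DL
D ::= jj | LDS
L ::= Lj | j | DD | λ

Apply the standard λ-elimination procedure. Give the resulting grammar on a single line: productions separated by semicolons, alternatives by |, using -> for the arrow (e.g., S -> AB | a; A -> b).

Nullable set: {L}.
C -> DL: L nullable, giving D | DL.
D -> LDS: L nullable, giving DS | LDS.
Drop L -> λ.
L -> Lj: L nullable, giving Lj | j.
Unchanged (no nullable symbols): S -> CCS; S -> j; C -> i; D -> jj; L -> DD; L -> j.

S -> j | CCS; C -> D | i | DL; D -> DS | jj | LDS; L -> j | DD | Lj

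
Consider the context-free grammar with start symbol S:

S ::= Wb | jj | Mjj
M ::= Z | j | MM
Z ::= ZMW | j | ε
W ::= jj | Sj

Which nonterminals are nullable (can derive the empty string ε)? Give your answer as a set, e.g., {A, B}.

Directly nullable (have an ε-rule): {Z}.
M is nullable via M -> Z (every symbol on the right is already known nullable).
Not nullable: S, W — each has a terminal in every rule's right-hand side or depends on a non-nullable symbol.

{M, Z}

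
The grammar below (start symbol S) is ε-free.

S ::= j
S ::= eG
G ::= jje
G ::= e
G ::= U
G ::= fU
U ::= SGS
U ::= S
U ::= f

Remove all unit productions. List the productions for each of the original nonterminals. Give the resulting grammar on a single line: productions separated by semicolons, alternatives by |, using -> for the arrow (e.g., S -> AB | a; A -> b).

Unit productions: G->U, U->S.
Unit pairs (A ⇒* B via units): (G,S), (G,U), (U,S).
S: inherits non-unit rules of {S} → eG | j.
G: inherits non-unit rules of {G, S, U} → SGS | e | eG | f | fU | j | jje.
U: inherits non-unit rules of {S, U} → SGS | eG | f | j.

S -> j | eG; G -> e | f | j | eG | fU | SGS | jje; U -> f | j | eG | SGS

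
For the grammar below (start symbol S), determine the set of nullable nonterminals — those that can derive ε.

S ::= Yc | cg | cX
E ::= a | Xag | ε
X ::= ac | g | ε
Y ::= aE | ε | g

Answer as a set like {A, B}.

Directly nullable (have an ε-rule): {E, X, Y}.
Not nullable: S — each has a terminal in every rule's right-hand side or depends on a non-nullable symbol.

{E, X, Y}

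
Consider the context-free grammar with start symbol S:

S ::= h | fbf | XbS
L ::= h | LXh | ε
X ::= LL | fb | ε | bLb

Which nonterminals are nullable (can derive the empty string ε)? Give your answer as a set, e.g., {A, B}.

{L, X}

Directly nullable (have an ε-rule): {L, X}.
Not nullable: S — each has a terminal in every rule's right-hand side or depends on a non-nullable symbol.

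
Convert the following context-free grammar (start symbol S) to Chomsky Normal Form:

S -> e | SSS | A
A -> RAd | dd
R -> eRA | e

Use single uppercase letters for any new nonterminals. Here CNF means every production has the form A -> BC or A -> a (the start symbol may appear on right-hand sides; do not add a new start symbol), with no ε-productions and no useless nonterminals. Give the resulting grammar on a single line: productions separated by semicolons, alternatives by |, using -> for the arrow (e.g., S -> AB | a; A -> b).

S -> e | BB | RF | SG; A -> BB | RD; B -> d; C -> e; D -> AB; E -> RA; F -> AB; G -> SS; R -> e | CE

No ε-productions.
After unit-elimination: S -> e | dd | RAd | SSS; A -> dd | RAd; R -> e | eRA.
TERM: introduce B -> d, C -> e and substitute in every rule of length ≥2.
BIN: A -> RAB becomes A -> RD, D -> AB; R -> CRA becomes R -> CE, E -> RA; S -> RAB becomes S -> RF, F -> AB; S -> SSS becomes S -> SG, G -> SS.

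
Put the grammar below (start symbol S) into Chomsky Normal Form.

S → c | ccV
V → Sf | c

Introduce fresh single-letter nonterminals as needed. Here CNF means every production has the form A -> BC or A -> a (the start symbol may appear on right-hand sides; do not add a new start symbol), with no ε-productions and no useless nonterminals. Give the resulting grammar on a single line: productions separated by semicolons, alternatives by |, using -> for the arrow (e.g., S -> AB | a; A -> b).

S -> c | AC; A -> c; B -> f; C -> AV; V -> c | SB

No ε-productions.
No unit productions to eliminate.
TERM: introduce A -> c, B -> f and substitute in every rule of length ≥2.
BIN: S -> AAV becomes S -> AC, C -> AV.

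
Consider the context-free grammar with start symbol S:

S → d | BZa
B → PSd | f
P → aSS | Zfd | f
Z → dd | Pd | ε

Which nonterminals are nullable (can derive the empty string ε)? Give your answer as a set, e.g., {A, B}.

Directly nullable (have an ε-rule): {Z}.
Not nullable: B, P, S — each has a terminal in every rule's right-hand side or depends on a non-nullable symbol.

{Z}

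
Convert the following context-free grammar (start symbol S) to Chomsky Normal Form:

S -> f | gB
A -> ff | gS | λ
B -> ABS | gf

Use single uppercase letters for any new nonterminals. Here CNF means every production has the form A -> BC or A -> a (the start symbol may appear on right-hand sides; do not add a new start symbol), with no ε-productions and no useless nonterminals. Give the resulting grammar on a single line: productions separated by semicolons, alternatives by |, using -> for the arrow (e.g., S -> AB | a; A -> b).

S -> f | DB; A -> CC | DS; B -> AE | BS | DC; C -> f; D -> g; E -> BS

Nullable: {A}; after ε-elimination: S -> f | gB; A -> ff | gS; B -> BS | gf | ABS.
No unit productions to eliminate.
TERM: introduce C -> f, D -> g and substitute in every rule of length ≥2.
BIN: B -> ABS becomes B -> AE, E -> BS.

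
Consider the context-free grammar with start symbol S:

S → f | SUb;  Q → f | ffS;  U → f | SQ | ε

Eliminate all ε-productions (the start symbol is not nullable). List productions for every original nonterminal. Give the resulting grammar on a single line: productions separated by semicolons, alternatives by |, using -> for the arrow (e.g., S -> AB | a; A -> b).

S -> f | Sb | SUb; Q -> f | ffS; U -> f | SQ

Nullable set: {U}.
S -> SUb: U nullable, giving SUb | Sb.
Drop U -> ε.
Unchanged (no nullable symbols): S -> f; Q -> f; Q -> ffS; U -> SQ; U -> f.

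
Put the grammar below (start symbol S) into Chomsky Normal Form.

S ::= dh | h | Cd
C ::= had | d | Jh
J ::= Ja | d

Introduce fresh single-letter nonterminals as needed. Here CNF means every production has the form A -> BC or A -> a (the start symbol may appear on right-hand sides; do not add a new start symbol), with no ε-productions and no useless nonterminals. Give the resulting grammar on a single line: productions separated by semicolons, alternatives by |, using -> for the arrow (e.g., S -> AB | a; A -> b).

S -> h | CD | DA; A -> h; B -> a; C -> d | AE | JA; D -> d; E -> BD; J -> d | JB

No ε-productions.
No unit productions to eliminate.
TERM: introduce B -> a, D -> d, A -> h and substitute in every rule of length ≥2.
BIN: C -> ABD becomes C -> AE, E -> BD.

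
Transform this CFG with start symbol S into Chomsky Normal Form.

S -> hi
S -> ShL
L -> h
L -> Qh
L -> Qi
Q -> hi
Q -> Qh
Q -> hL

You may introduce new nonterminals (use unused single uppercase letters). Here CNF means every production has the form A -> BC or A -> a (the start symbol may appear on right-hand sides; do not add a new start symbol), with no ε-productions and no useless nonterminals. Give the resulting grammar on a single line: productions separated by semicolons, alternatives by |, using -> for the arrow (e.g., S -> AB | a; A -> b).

S -> AB | SC; A -> h; B -> i; C -> AL; L -> h | QA | QB; Q -> AB | AL | QA

No ε-productions.
No unit productions to eliminate.
TERM: introduce A -> h, B -> i and substitute in every rule of length ≥2.
BIN: S -> SAL becomes S -> SC, C -> AL.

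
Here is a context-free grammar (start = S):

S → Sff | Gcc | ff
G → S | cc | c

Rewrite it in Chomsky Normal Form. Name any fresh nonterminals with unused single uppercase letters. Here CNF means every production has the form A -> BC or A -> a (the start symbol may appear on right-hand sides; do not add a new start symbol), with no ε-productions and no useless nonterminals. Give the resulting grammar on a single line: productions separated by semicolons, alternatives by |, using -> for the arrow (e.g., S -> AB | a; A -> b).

No ε-productions.
After unit-elimination: S -> ff | Gcc | Sff; G -> c | cc | ff | Gcc | Sff.
TERM: introduce A -> c, B -> f and substitute in every rule of length ≥2.
BIN: G -> GAA becomes G -> GC, C -> AA; G -> SBB becomes G -> SD, D -> BB; S -> GAA becomes S -> GE, E -> AA; S -> SBB becomes S -> SF, F -> BB.

S -> BB | GE | SF; A -> c; B -> f; C -> AA; D -> BB; E -> AA; F -> BB; G -> c | AA | BB | GC | SD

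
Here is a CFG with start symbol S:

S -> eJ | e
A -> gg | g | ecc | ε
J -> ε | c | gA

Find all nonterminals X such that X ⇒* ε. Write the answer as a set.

{A, J}

Directly nullable (have an ε-rule): {A, J}.
Not nullable: S — each has a terminal in every rule's right-hand side or depends on a non-nullable symbol.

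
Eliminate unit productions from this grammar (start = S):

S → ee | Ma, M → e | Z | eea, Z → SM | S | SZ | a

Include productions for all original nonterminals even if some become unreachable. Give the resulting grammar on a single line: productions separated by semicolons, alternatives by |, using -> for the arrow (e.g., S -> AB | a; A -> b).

S -> Ma | ee; M -> a | e | Ma | SM | SZ | ee | eea; Z -> a | Ma | SM | SZ | ee

Unit productions: M->Z, Z->S.
Unit pairs (A ⇒* B via units): (M,S), (M,Z), (Z,S).
S: inherits non-unit rules of {S} → Ma | ee.
M: inherits non-unit rules of {M, S, Z} → Ma | SM | SZ | a | e | ee | eea.
Z: inherits non-unit rules of {S, Z} → Ma | SM | SZ | a | ee.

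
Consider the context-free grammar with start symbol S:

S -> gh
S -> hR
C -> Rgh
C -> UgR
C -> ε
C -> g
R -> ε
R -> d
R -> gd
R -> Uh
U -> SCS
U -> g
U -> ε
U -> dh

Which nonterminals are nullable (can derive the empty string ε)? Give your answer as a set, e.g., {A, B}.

{C, R, U}

Directly nullable (have an ε-rule): {C, R, U}.
Not nullable: S — each has a terminal in every rule's right-hand side or depends on a non-nullable symbol.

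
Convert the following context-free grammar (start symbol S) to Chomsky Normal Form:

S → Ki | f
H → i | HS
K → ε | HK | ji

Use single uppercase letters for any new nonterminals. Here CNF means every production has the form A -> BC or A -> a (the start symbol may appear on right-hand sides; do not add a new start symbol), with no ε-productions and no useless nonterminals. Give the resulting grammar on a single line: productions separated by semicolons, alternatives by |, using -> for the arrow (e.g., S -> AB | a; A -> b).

S -> f | i | KB; A -> j; B -> i; H -> i | HS; K -> i | AB | HK | HS

Nullable: {K}; after ε-elimination: S -> f | i | Ki; H -> i | HS; K -> H | HK | ji.
After unit-elimination: S -> f | i | Ki; H -> i | HS; K -> i | HK | HS | ji.
TERM: introduce B -> i, A -> j and substitute in every rule of length ≥2.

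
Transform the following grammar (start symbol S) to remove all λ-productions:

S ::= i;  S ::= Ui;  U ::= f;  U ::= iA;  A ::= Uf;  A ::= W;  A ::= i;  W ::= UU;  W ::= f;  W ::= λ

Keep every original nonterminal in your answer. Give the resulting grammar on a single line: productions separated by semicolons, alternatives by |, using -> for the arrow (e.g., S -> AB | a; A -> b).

Nullable set: {A, W}.
A -> W: W nullable, giving W.
U -> iA: A nullable, giving i | iA.
Drop W -> λ.
Unchanged (no nullable symbols): S -> Ui; S -> i; A -> Uf; A -> i; U -> f; W -> UU; W -> f.

S -> i | Ui; A -> W | i | Uf; U -> f | i | iA; W -> f | UU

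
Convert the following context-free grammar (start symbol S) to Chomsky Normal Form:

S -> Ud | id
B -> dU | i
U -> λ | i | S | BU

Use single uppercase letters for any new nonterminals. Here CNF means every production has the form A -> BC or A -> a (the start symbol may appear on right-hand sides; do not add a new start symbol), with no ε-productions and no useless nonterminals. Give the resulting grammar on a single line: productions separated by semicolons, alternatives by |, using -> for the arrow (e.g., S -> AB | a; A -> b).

S -> d | CA | UA; A -> d; B -> d | i | AU; C -> i; U -> d | i | AU | BU | CA | UA

Nullable: {U}; after ε-elimination: S -> d | Ud | id; B -> d | i | dU; U -> B | S | i | BU.
After unit-elimination: S -> d | Ud | id; B -> d | i | dU; U -> d | i | BU | Ud | dU | id.
TERM: introduce A -> d, C -> i and substitute in every rule of length ≥2.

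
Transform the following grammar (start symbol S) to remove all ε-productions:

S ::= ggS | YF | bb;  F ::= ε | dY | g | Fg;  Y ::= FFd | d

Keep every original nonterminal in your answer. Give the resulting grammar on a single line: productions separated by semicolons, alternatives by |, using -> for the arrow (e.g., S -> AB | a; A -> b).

S -> Y | YF | bb | ggS; F -> g | Fg | dY; Y -> d | Fd | FFd

Nullable set: {F}.
S -> YF: F nullable, giving Y | YF.
Drop F -> ε.
F -> Fg: F nullable, giving Fg | g.
Y -> FFd: F, F nullable, giving FFd | Fd | d.
Unchanged (no nullable symbols): S -> bb; S -> ggS; F -> dY; F -> g; Y -> d.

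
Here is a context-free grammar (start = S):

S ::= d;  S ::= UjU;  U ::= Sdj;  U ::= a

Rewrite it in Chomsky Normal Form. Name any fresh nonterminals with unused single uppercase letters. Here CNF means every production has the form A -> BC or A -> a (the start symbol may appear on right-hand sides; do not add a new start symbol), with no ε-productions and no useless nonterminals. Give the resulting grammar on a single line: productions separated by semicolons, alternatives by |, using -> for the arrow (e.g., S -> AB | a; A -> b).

No ε-productions.
No unit productions to eliminate.
TERM: introduce B -> d, A -> j and substitute in every rule of length ≥2.
BIN: S -> UAU becomes S -> UC, C -> AU; U -> SBA becomes U -> SD, D -> BA.

S -> d | UC; A -> j; B -> d; C -> AU; D -> BA; U -> a | SD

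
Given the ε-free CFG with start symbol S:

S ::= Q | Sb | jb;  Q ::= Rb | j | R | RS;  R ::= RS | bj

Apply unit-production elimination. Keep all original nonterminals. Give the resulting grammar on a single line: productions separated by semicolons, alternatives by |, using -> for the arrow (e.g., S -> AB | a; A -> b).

Unit productions: Q->R, S->Q.
Unit pairs (A ⇒* B via units): (Q,R), (S,Q), (S,R).
S: inherits non-unit rules of {Q, R, S} → RS | Rb | Sb | bj | j | jb.
Q: inherits non-unit rules of {Q, R} → RS | Rb | bj | j.
R: inherits non-unit rules of {R} → RS | bj.

S -> j | RS | Rb | Sb | bj | jb; Q -> j | RS | Rb | bj; R -> RS | bj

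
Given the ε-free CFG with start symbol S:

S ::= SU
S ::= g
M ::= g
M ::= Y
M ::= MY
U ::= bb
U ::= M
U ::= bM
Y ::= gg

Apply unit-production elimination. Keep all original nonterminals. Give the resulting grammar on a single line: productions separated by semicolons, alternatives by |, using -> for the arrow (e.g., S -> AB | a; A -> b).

S -> g | SU; M -> g | MY | gg; U -> g | MY | bM | bb | gg; Y -> gg

Unit productions: M->Y, U->M.
Unit pairs (A ⇒* B via units): (M,Y), (U,M), (U,Y).
S: inherits non-unit rules of {S} → SU | g.
M: inherits non-unit rules of {M, Y} → MY | g | gg.
U: inherits non-unit rules of {M, U, Y} → MY | bM | bb | g | gg.
Y: inherits non-unit rules of {Y} → gg.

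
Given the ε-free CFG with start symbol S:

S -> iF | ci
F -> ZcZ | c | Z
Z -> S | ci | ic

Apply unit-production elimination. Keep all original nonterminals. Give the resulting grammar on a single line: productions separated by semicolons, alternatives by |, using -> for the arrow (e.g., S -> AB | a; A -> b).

S -> ci | iF; F -> c | ci | iF | ic | ZcZ; Z -> ci | iF | ic

Unit productions: F->Z, Z->S.
Unit pairs (A ⇒* B via units): (F,S), (F,Z), (Z,S).
S: inherits non-unit rules of {S} → ci | iF.
F: inherits non-unit rules of {F, S, Z} → ZcZ | c | ci | iF | ic.
Z: inherits non-unit rules of {S, Z} → ci | iF | ic.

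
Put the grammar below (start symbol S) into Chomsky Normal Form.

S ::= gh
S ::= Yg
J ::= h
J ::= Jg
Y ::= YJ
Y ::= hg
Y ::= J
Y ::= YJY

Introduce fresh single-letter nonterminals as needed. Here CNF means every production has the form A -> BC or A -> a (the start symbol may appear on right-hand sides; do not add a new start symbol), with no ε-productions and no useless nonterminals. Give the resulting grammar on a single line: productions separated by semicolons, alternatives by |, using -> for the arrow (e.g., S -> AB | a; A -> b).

No ε-productions.
After unit-elimination: S -> Yg | gh; J -> h | Jg; Y -> h | Jg | YJ | hg | YJY.
TERM: introduce A -> g, B -> h and substitute in every rule of length ≥2.
BIN: Y -> YJY becomes Y -> YC, C -> JY.

S -> AB | YA; A -> g; B -> h; C -> JY; J -> h | JA; Y -> h | BA | JA | YC | YJ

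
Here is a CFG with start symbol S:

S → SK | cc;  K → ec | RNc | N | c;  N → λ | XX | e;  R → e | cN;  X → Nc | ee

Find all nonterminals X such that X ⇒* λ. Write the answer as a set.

{K, N}

Directly nullable (have an ε-rule): {N}.
K is nullable via K -> N (every symbol on the right is already known nullable).
Not nullable: R, S, X — each has a terminal in every rule's right-hand side or depends on a non-nullable symbol.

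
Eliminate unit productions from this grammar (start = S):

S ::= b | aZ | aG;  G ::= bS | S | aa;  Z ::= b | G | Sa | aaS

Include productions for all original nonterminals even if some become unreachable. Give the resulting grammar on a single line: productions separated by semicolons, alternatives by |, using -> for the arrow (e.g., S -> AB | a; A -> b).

Unit productions: G->S, Z->G.
Unit pairs (A ⇒* B via units): (G,S), (Z,G), (Z,S).
S: inherits non-unit rules of {S} → aG | aZ | b.
G: inherits non-unit rules of {G, S} → aG | aZ | aa | b | bS.
Z: inherits non-unit rules of {G, S, Z} → Sa | aG | aZ | aa | aaS | b | bS.

S -> b | aG | aZ; G -> b | aG | aZ | aa | bS; Z -> b | Sa | aG | aZ | aa | bS | aaS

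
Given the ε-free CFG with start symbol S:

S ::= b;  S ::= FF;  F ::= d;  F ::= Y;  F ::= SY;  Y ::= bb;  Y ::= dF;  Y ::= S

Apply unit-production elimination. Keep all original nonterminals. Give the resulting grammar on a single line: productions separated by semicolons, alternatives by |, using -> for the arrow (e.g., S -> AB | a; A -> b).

S -> b | FF; F -> b | d | FF | SY | bb | dF; Y -> b | FF | bb | dF

Unit productions: F->Y, Y->S.
Unit pairs (A ⇒* B via units): (F,S), (F,Y), (Y,S).
S: inherits non-unit rules of {S} → FF | b.
F: inherits non-unit rules of {F, S, Y} → FF | SY | b | bb | d | dF.
Y: inherits non-unit rules of {S, Y} → FF | b | bb | dF.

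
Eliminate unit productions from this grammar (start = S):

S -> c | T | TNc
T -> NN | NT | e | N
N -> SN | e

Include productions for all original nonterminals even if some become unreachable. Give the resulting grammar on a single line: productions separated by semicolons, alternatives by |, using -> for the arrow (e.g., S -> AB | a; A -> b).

S -> c | e | NN | NT | SN | TNc; N -> e | SN; T -> e | NN | NT | SN

Unit productions: S->T, T->N.
Unit pairs (A ⇒* B via units): (S,N), (S,T), (T,N).
S: inherits non-unit rules of {N, S, T} → NN | NT | SN | TNc | c | e.
N: inherits non-unit rules of {N} → SN | e.
T: inherits non-unit rules of {N, T} → NN | NT | SN | e.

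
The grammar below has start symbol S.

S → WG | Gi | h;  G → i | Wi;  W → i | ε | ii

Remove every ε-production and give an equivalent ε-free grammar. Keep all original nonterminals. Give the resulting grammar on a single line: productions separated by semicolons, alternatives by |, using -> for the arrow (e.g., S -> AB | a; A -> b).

Nullable set: {W}.
S -> WG: W nullable, giving G | WG.
G -> Wi: W nullable, giving Wi | i.
Drop W -> ε.
Unchanged (no nullable symbols): S -> Gi; S -> h; G -> i; W -> i; W -> ii.

S -> G | h | Gi | WG; G -> i | Wi; W -> i | ii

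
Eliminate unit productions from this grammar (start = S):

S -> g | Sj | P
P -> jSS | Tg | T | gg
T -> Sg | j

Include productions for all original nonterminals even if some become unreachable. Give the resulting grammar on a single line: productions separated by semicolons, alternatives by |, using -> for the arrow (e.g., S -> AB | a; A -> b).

S -> g | j | Sg | Sj | Tg | gg | jSS; P -> j | Sg | Tg | gg | jSS; T -> j | Sg

Unit productions: P->T, S->P.
Unit pairs (A ⇒* B via units): (P,T), (S,P), (S,T).
S: inherits non-unit rules of {P, S, T} → Sg | Sj | Tg | g | gg | j | jSS.
P: inherits non-unit rules of {P, T} → Sg | Tg | gg | j | jSS.
T: inherits non-unit rules of {T} → Sg | j.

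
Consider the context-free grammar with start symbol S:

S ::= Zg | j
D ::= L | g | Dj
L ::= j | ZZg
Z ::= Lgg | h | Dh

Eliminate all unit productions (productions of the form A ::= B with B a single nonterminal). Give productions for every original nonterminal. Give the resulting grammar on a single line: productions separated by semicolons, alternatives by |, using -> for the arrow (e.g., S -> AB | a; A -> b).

S -> j | Zg; D -> g | j | Dj | ZZg; L -> j | ZZg; Z -> h | Dh | Lgg

Unit productions: D->L.
Unit pairs (A ⇒* B via units): (D,L).
S: inherits non-unit rules of {S} → Zg | j.
D: inherits non-unit rules of {D, L} → Dj | ZZg | g | j.
L: inherits non-unit rules of {L} → ZZg | j.
Z: inherits non-unit rules of {Z} → Dh | Lgg | h.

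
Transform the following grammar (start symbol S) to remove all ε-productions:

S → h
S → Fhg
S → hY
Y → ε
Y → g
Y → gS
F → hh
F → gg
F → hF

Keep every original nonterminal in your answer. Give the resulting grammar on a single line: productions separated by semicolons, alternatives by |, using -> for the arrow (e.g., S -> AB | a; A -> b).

S -> h | hY | Fhg; F -> gg | hF | hh; Y -> g | gS

Nullable set: {Y}.
S -> hY: Y nullable, giving h | hY.
Drop Y -> ε.
Unchanged (no nullable symbols): S -> Fhg; S -> h; F -> gg; F -> hF; F -> hh; Y -> g; Y -> gS.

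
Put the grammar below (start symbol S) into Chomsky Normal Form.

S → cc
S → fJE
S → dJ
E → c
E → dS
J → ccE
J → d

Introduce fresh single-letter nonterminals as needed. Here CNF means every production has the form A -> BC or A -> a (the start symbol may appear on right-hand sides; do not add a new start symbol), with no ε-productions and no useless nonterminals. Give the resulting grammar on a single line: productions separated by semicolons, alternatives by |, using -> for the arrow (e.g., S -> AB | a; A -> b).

No ε-productions.
No unit productions to eliminate.
TERM: introduce B -> c, A -> d, C -> f and substitute in every rule of length ≥2.
BIN: J -> BBE becomes J -> BD, D -> BE; S -> CJE becomes S -> CF, F -> JE.

S -> AJ | BB | CF; A -> d; B -> c; C -> f; D -> BE; E -> c | AS; F -> JE; J -> d | BD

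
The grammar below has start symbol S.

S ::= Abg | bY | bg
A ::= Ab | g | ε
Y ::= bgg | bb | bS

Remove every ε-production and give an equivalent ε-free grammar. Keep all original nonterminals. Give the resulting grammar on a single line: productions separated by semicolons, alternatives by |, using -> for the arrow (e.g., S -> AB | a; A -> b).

S -> bY | bg | Abg; A -> b | g | Ab; Y -> bS | bb | bgg

Nullable set: {A}.
S -> Abg: A nullable, giving Abg | bg.
Drop A -> ε.
A -> Ab: A nullable, giving Ab | b.
Unchanged (no nullable symbols): S -> bY; S -> bg; A -> g; Y -> bS; Y -> bb; Y -> bgg.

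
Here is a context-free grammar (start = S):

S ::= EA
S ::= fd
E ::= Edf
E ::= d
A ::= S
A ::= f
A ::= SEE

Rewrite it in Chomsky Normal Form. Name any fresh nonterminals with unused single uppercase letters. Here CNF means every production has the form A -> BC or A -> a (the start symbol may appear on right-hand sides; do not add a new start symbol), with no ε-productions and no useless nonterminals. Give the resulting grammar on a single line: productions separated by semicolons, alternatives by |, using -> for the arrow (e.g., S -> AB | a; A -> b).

No ε-productions.
After unit-elimination: S -> EA | fd; A -> f | EA | fd | SEE; E -> d | Edf.
TERM: introduce C -> d, B -> f and substitute in every rule of length ≥2.
BIN: A -> SEE becomes A -> SD, D -> EE; E -> ECB becomes E -> EF, F -> CB.

S -> BC | EA; A -> f | BC | EA | SD; B -> f; C -> d; D -> EE; E -> d | EF; F -> CB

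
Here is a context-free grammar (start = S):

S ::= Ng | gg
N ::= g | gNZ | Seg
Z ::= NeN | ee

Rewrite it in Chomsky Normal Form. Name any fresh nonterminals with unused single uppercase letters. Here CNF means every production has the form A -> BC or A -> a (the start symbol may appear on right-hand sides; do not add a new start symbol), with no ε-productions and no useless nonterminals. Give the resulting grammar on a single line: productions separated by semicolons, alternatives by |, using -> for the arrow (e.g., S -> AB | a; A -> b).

No ε-productions.
No unit productions to eliminate.
TERM: introduce A -> e, B -> g and substitute in every rule of length ≥2.
BIN: N -> BNZ becomes N -> BC, C -> NZ; N -> SAB becomes N -> SD, D -> AB; Z -> NAN becomes Z -> NE, E -> AN.

S -> BB | NB; A -> e; B -> g; C -> NZ; D -> AB; E -> AN; N -> g | BC | SD; Z -> AA | NE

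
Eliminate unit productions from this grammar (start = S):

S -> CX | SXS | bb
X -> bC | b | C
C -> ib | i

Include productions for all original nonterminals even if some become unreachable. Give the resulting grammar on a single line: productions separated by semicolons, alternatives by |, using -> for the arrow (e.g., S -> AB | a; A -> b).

S -> CX | bb | SXS; C -> i | ib; X -> b | i | bC | ib

Unit productions: X->C.
Unit pairs (A ⇒* B via units): (X,C).
S: inherits non-unit rules of {S} → CX | SXS | bb.
C: inherits non-unit rules of {C} → i | ib.
X: inherits non-unit rules of {C, X} → b | bC | i | ib.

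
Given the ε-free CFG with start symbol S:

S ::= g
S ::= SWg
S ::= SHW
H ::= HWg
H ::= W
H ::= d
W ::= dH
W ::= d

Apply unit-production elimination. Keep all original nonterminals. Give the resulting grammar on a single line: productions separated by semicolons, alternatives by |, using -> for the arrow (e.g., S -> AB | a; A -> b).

S -> g | SHW | SWg; H -> d | dH | HWg; W -> d | dH

Unit productions: H->W.
Unit pairs (A ⇒* B via units): (H,W).
S: inherits non-unit rules of {S} → SHW | SWg | g.
H: inherits non-unit rules of {H, W} → HWg | d | dH.
W: inherits non-unit rules of {W} → d | dH.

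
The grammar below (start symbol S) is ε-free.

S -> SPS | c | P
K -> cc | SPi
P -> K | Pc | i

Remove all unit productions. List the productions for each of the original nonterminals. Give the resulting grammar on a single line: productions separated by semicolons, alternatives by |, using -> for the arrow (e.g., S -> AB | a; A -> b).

S -> c | i | Pc | cc | SPS | SPi; K -> cc | SPi; P -> i | Pc | cc | SPi

Unit productions: P->K, S->P.
Unit pairs (A ⇒* B via units): (P,K), (S,K), (S,P).
S: inherits non-unit rules of {K, P, S} → Pc | SPS | SPi | c | cc | i.
K: inherits non-unit rules of {K} → SPi | cc.
P: inherits non-unit rules of {K, P} → Pc | SPi | cc | i.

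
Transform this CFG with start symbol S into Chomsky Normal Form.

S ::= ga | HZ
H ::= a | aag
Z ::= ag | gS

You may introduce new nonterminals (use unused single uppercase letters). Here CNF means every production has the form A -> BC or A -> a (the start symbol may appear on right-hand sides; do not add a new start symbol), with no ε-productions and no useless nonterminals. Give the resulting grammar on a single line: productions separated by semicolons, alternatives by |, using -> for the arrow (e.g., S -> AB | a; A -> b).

S -> BA | HZ; A -> a; B -> g; C -> AB; H -> a | AC; Z -> AB | BS

No ε-productions.
No unit productions to eliminate.
TERM: introduce A -> a, B -> g and substitute in every rule of length ≥2.
BIN: H -> AAB becomes H -> AC, C -> AB.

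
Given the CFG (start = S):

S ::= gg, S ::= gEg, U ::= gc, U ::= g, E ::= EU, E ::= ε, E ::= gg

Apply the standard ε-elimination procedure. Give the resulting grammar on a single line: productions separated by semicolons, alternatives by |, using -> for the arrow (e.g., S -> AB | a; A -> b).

Nullable set: {E}.
S -> gEg: E nullable, giving gEg | gg.
Drop E -> ε.
E -> EU: E nullable, giving EU | U.
Unchanged (no nullable symbols): S -> gg; E -> gg; U -> g; U -> gc.

S -> gg | gEg; E -> U | EU | gg; U -> g | gc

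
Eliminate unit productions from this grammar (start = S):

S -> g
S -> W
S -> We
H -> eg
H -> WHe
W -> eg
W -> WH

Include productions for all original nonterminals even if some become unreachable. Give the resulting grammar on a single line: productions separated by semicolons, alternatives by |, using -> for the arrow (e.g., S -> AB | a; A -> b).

Unit productions: S->W.
Unit pairs (A ⇒* B via units): (S,W).
S: inherits non-unit rules of {S, W} → WH | We | eg | g.
H: inherits non-unit rules of {H} → WHe | eg.
W: inherits non-unit rules of {W} → WH | eg.

S -> g | WH | We | eg; H -> eg | WHe; W -> WH | eg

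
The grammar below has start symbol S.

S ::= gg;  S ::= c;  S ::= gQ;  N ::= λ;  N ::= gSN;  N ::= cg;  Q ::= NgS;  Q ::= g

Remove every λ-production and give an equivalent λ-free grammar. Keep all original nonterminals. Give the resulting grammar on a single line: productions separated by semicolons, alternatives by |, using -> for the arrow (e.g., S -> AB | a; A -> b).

S -> c | gQ | gg; N -> cg | gS | gSN; Q -> g | gS | NgS

Nullable set: {N}.
Drop N -> λ.
N -> gSN: N nullable, giving gS | gSN.
Q -> NgS: N nullable, giving NgS | gS.
Unchanged (no nullable symbols): S -> c; S -> gQ; S -> gg; N -> cg; Q -> g.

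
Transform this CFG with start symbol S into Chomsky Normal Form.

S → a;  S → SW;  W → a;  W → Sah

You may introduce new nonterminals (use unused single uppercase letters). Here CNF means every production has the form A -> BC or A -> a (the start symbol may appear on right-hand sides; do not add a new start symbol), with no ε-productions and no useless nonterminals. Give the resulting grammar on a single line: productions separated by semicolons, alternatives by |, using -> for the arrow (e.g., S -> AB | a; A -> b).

No ε-productions.
No unit productions to eliminate.
TERM: introduce A -> a, B -> h and substitute in every rule of length ≥2.
BIN: W -> SAB becomes W -> SC, C -> AB.

S -> a | SW; A -> a; B -> h; C -> AB; W -> a | SC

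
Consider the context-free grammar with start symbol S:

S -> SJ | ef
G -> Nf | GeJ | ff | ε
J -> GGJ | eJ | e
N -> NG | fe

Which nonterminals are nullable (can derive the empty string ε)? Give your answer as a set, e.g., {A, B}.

{G}

Directly nullable (have an ε-rule): {G}.
Not nullable: J, N, S — each has a terminal in every rule's right-hand side or depends on a non-nullable symbol.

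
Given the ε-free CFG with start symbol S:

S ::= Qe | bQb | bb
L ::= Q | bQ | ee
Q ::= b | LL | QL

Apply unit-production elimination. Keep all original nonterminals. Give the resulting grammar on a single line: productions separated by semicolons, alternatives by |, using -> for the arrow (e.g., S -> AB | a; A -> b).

Unit productions: L->Q.
Unit pairs (A ⇒* B via units): (L,Q).
S: inherits non-unit rules of {S} → Qe | bQb | bb.
L: inherits non-unit rules of {L, Q} → LL | QL | b | bQ | ee.
Q: inherits non-unit rules of {Q} → LL | QL | b.

S -> Qe | bb | bQb; L -> b | LL | QL | bQ | ee; Q -> b | LL | QL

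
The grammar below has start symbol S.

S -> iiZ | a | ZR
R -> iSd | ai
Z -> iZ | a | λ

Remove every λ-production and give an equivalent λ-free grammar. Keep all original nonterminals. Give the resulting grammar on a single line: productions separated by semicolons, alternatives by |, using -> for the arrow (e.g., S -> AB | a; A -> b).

Nullable set: {Z}.
S -> ZR: Z nullable, giving R | ZR.
S -> iiZ: Z nullable, giving ii | iiZ.
Drop Z -> λ.
Z -> iZ: Z nullable, giving i | iZ.
Unchanged (no nullable symbols): S -> a; R -> ai; R -> iSd; Z -> a.

S -> R | a | ZR | ii | iiZ; R -> ai | iSd; Z -> a | i | iZ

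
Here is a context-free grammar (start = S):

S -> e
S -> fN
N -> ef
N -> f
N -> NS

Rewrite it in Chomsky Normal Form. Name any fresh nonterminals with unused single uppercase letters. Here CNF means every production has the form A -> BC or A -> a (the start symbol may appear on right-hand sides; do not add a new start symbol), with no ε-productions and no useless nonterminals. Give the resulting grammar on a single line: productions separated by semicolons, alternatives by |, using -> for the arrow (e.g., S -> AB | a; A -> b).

S -> e | BN; A -> e; B -> f; N -> f | AB | NS

No ε-productions.
No unit productions to eliminate.
TERM: introduce A -> e, B -> f and substitute in every rule of length ≥2.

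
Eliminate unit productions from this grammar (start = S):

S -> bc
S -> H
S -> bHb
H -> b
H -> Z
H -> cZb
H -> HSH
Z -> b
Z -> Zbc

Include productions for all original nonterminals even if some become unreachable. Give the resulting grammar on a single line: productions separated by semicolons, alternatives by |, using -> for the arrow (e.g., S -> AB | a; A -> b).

Unit productions: H->Z, S->H.
Unit pairs (A ⇒* B via units): (H,Z), (S,H), (S,Z).
S: inherits non-unit rules of {H, S, Z} → HSH | Zbc | b | bHb | bc | cZb.
H: inherits non-unit rules of {H, Z} → HSH | Zbc | b | cZb.
Z: inherits non-unit rules of {Z} → Zbc | b.

S -> b | bc | HSH | Zbc | bHb | cZb; H -> b | HSH | Zbc | cZb; Z -> b | Zbc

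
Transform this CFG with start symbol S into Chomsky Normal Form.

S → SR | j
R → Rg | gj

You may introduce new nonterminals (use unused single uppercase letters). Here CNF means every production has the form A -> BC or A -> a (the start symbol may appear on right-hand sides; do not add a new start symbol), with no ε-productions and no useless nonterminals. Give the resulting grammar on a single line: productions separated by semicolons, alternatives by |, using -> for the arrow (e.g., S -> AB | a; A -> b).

S -> j | SR; A -> g; B -> j; R -> AB | RA

No ε-productions.
No unit productions to eliminate.
TERM: introduce A -> g, B -> j and substitute in every rule of length ≥2.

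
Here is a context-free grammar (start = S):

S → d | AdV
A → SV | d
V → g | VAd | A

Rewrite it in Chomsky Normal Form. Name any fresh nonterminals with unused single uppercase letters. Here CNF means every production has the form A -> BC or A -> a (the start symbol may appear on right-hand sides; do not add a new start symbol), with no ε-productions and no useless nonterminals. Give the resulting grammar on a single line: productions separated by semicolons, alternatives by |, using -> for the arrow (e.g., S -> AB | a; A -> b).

No ε-productions.
After unit-elimination: S -> d | AdV; A -> d | SV; V -> d | g | SV | VAd.
TERM: introduce B -> d and substitute in every rule of length ≥2.
BIN: S -> ABV becomes S -> AC, C -> BV; V -> VAB becomes V -> VD, D -> AB.

S -> d | AC; A -> d | SV; B -> d; C -> BV; D -> AB; V -> d | g | SV | VD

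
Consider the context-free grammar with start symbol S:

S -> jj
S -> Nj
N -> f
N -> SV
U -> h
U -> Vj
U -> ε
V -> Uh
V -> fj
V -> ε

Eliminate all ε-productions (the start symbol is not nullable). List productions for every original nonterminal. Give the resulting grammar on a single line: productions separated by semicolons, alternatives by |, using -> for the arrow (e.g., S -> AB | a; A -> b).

Nullable set: {U, V}.
N -> SV: V nullable, giving S | SV.
Drop U -> ε.
U -> Vj: V nullable, giving Vj | j.
Drop V -> ε.
V -> Uh: U nullable, giving Uh | h.
Unchanged (no nullable symbols): S -> Nj; S -> jj; N -> f; U -> h; V -> fj.

S -> Nj | jj; N -> S | f | SV; U -> h | j | Vj; V -> h | Uh | fj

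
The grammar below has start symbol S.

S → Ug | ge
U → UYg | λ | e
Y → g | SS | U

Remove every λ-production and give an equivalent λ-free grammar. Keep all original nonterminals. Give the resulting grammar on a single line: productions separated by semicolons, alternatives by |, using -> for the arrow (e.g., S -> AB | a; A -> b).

S -> g | Ug | ge; U -> e | g | Ug | Yg | UYg; Y -> U | g | SS

Nullable set: {U, Y}.
S -> Ug: U nullable, giving Ug | g.
Drop U -> λ.
U -> UYg: U, Y nullable, giving UYg | Ug | Yg | g.
Y -> U: U nullable, giving U.
Unchanged (no nullable symbols): S -> ge; U -> e; Y -> SS; Y -> g.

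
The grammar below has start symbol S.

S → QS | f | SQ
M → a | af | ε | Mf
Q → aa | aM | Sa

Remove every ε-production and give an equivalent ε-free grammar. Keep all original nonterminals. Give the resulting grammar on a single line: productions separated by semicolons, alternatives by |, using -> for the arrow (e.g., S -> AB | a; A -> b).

Nullable set: {M}.
Drop M -> ε.
M -> Mf: M nullable, giving Mf | f.
Q -> aM: M nullable, giving a | aM.
Unchanged (no nullable symbols): S -> QS; S -> SQ; S -> f; M -> a; M -> af; Q -> Sa; Q -> aa.

S -> f | QS | SQ; M -> a | f | Mf | af; Q -> a | Sa | aM | aa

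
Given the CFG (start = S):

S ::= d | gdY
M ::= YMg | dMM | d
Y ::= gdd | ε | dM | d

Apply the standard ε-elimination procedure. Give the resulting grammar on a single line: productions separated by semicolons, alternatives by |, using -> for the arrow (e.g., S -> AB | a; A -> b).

Nullable set: {Y}.
S -> gdY: Y nullable, giving gd | gdY.
M -> YMg: Y nullable, giving Mg | YMg.
Drop Y -> ε.
Unchanged (no nullable symbols): S -> d; M -> d; M -> dMM; Y -> d; Y -> dM; Y -> gdd.

S -> d | gd | gdY; M -> d | Mg | YMg | dMM; Y -> d | dM | gdd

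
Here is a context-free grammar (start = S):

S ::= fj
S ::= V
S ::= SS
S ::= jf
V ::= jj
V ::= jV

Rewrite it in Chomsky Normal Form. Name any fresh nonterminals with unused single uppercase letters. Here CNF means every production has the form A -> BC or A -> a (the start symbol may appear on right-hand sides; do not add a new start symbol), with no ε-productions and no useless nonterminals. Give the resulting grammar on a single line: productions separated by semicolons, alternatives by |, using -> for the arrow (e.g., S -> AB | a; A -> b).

S -> AB | BA | BB | BV | SS; A -> f; B -> j; V -> BB | BV

No ε-productions.
After unit-elimination: S -> SS | fj | jV | jf | jj; V -> jV | jj.
TERM: introduce A -> f, B -> j and substitute in every rule of length ≥2.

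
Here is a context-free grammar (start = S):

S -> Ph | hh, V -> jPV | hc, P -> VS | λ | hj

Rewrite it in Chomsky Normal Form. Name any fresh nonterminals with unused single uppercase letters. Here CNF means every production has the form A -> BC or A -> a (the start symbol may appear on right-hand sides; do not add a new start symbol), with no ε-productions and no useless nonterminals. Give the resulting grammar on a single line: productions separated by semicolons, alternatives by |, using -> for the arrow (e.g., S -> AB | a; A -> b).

Nullable: {P}; after ε-elimination: S -> h | Ph | hh; P -> VS | hj; V -> hc | jV | jPV.
No unit productions to eliminate.
TERM: introduce C -> c, A -> h, B -> j and substitute in every rule of length ≥2.
BIN: V -> BPV becomes V -> BD, D -> PV.

S -> h | AA | PA; A -> h; B -> j; C -> c; D -> PV; P -> AB | VS; V -> AC | BD | BV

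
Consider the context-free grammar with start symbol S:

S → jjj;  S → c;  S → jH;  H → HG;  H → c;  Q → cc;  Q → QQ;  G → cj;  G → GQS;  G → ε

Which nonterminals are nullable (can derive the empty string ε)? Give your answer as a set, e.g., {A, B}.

Directly nullable (have an ε-rule): {G}.
Not nullable: H, Q, S — each has a terminal in every rule's right-hand side or depends on a non-nullable symbol.

{G}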